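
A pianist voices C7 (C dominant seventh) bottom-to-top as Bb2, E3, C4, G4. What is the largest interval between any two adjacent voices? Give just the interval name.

Adjacent intervals: Bb2→E3 = augmented fourth; E3→C4 = minor sixth; C4→G4 = perfect fifth.
The largest is E3 to C4, a minor sixth (8 semitones).

minor sixth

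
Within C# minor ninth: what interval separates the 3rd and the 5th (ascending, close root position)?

Spelling the chord: C#-E-G#-B-D#.
The 3rd is E and the 5th is G#.
Counting 3 letters and 4 half steps from E gives a major third.

major third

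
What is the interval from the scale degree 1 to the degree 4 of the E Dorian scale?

perfect fourth

The scale runs E F♯ G A B C♯ D.
Scale degree 1 = E; 4th degree = A.
From E to A is 5 semitones, exactly the perfect fourth.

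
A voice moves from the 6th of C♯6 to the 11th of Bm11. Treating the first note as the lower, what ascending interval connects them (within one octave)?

diminished 5th

C♯6 has A♯ as its 6th, and Bm11 has E as its 11th.
From A♯ to E: 6 semitones over a fifth = diminished.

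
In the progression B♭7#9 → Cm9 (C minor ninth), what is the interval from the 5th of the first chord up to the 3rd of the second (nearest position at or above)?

minor seventh

B♭7#9 has F as its 5th, and Cm9 (C minor ninth) has E♭ as its 3rd.
F up to E♭ is 10 semitones, a half step narrower than a major seventh, so the interval is minor.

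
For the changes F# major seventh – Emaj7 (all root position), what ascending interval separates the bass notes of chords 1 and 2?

The roots are F# and E.
From F# to E: 10 semitones over a seventh = minor.

minor 7th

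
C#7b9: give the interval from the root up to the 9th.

minor 9th

C# dominant seventh flat nine is spelled C# E# G# B D.
So we need the interval from C# up to D.
9 letter names make it a ninth; at 13 semitones (a half step narrower than major) the quality is minor.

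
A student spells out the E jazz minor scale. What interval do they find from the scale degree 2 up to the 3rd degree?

The scale runs E F♯ G A B C♯ D♯.
The scale degree 2 is F♯ and the 3rd degree is G.
2 letter names make it a second; at 1 semitone (a half step narrower than major) the quality is minor.

minor second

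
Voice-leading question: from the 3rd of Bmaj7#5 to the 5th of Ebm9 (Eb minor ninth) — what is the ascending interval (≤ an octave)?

Bmaj7#5 has D# as its 3rd, and Ebm9 (Eb minor ninth) has Bb as its 5th.
6 letter names make it a sixth; at 7 semitones (a whole step narrower than major) the quality is diminished.

diminished sixth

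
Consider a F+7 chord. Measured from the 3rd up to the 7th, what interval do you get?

diminished 5th

The chord tones of Faug7 are F–A–C#–Eb.
That puts A below Eb.
A up to Eb is 6 semitones, a half step narrower than a perfect fifth, so the interval is diminished.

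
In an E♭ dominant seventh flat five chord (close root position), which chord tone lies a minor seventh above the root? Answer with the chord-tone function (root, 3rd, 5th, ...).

Spelling the chord: E♭ G B𝄫 D♭.
The root is E♭. A minor seventh above E♭ is D♭.
D♭ is the chord's 7th.

7th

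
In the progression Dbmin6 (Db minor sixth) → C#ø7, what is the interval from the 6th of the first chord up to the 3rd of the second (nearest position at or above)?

augmented 4th

The 6th of Dbmin6 (Db minor sixth) is Bb; the 3rd of C#ø7 is E.
4 letter names make it a fourth; at 6 semitones (a half step wider than perfect) the quality is augmented.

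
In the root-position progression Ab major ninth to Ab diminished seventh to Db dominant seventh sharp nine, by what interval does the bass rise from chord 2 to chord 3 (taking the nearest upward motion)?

The roots are Ab and Db.
From Ab to Db is 5 semitones, exactly the perfect fourth.

perfect 4th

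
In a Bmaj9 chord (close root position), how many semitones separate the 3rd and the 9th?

10

Bmaj9 (B major ninth): B–D#–F#–A#–C#.
D# to C# is a minor seventh: 10 semitones.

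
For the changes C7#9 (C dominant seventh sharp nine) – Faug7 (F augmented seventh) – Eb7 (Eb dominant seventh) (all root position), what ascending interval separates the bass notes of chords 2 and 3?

The roots are F and Eb.
7 letter names make it a seventh; at 10 semitones (a half step narrower than major) the quality is minor.

minor seventh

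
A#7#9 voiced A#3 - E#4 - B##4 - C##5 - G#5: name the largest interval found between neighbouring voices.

Adjacent intervals: A#3→E#4 = perfect fifth; E#4→B##4 = augmented fifth; B##4→C##5 = minor second; C##5→G#5 = diminished fifth.
The largest is E#4 to B##4, an augmented fifth (8 semitones).

augmented fifth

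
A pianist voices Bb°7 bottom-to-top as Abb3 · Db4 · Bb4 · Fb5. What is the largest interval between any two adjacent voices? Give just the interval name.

major 6th

Adjacent intervals: Abb3→Db4 = augmented fourth; Db4→Bb4 = major sixth; Bb4→Fb5 = diminished fifth.
The largest is Db4 to Bb4, a major sixth (9 semitones).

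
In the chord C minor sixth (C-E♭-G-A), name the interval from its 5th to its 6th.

So we need the interval from G up to A.
From G to A is 2 semitones, exactly the major second.

major second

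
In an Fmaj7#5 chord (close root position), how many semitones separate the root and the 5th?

Fmaj7#5 is spelled F A C♯ E.
F to C♯ is an augmented fifth: 8 semitones.

8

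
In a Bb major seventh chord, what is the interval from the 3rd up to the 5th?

Spelling the chord: Bb-D-F-A.
The 3rd is D and the 5th is F.
3 letter names make it a third; at 3 semitones (a half step narrower than major) the quality is minor.

minor 3rd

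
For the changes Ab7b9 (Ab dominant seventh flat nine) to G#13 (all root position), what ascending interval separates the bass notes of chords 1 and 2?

The roots are Ab and G#.
From Ab to G#: 12 semitones over a seventh = augmented.

augmented seventh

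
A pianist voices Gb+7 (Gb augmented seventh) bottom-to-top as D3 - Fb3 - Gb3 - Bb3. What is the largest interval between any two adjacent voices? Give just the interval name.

Adjacent intervals: D3→Fb3 = diminished third; Fb3→Gb3 = major second; Gb3→Bb3 = major third.
The largest is Gb3 to Bb3, a major third (4 semitones).

major third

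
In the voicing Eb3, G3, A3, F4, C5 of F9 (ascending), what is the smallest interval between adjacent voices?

major second

Adjacent intervals: Eb3→G3 = major third; G3→A3 = major second; A3→F4 = minor sixth; F4→C5 = perfect fifth.
The smallest is G3 to A3, a major second (2 semitones).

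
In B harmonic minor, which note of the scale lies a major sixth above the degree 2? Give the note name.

The scale is B C# D E F# G A#.
The degree 2 is C#; a major sixth above that is A# — scale degree 7.

A#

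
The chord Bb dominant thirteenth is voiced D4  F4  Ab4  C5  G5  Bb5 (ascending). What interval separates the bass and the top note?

minor 13th

The outer voices are D4 and Bb5.
13 letter names make it a thirteenth; at 20 semitones (a half step narrower than major) the quality is minor.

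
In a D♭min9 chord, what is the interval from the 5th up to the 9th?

perfect fifth

Spelling the chord: D♭, F♭, A♭, C♭, E♭.
The 5th is A♭ and the 9th is E♭.
Counting 5 letters and 7 half steps from A♭ gives a perfect fifth.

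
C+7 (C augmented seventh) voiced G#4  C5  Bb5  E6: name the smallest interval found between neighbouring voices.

diminished fourth

Adjacent intervals: G#4→C5 = diminished fourth; C5→Bb5 = minor seventh; Bb5→E6 = augmented fourth.
The smallest is G#4 to C5, a diminished fourth (4 semitones).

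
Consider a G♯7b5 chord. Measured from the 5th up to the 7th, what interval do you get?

The chord tones of G♯7b5 are G♯, B♯, D, F♯.
So we need the interval from D up to F♯.
Counting 3 letters and 4 half steps from D gives a major third.

major third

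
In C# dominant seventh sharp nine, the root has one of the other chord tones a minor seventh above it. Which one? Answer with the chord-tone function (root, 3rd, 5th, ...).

7th

The chord tones of C#7#9 are C#, E#, G#, B, D##.
The root is C#. A minor seventh above C# is B.
B is the chord's 7th.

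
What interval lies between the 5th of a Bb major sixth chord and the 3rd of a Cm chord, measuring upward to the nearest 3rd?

minor seventh

The 5th of Bb major sixth is F; the 3rd of Cm is Eb.
7 letter names make it a seventh; at 10 semitones (a half step narrower than major) the quality is minor.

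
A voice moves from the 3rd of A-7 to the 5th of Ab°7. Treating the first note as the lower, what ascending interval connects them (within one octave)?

diminished 3rd

A-7 has C as its 3rd, and Ab°7 has Ebb as its 5th.
C up to Ebb is 2 semitones, a whole step narrower than a major third, so the interval is diminished.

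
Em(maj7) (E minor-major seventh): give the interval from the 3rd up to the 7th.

Em(maj7) is spelled E–G–B–D♯.
3rd = G; 7th = D♯.
5 letter names make it a fifth; at 8 semitones (a half step wider than perfect) the quality is augmented.

augmented fifth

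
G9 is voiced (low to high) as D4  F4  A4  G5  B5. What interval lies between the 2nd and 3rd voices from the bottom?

major third

Those voices are F4 and A4.
F up to A spans 3 letter names and 4 semitones — a major third.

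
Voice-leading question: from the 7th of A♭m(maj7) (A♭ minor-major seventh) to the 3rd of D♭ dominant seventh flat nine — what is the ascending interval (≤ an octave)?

minor 7th

The 7th of A♭m(maj7) (A♭ minor-major seventh) is G; the 3rd of D♭ dominant seventh flat nine is F.
From G to F: 10 semitones over a seventh = minor.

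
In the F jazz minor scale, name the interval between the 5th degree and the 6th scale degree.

major second

Spelling the F jazz minor scale: F G Ab Bb C D E.
That puts C below D.
C up to D spans 2 letter names and 2 semitones — a major second.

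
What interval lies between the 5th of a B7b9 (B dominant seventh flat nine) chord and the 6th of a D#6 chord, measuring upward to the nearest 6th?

augmented fourth

The 5th of B7b9 (B dominant seventh flat nine) is F#; the 6th of D#6 is B#.
F# up to B# is 6 semitones, a half step wider than a perfect fourth, so the interval is augmented.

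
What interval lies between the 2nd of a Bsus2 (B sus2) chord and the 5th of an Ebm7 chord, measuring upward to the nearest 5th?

d7

The 2nd of Bsus2 (B sus2) is C#; the 5th of Ebm7 is Bb.
From C# to Bb: 9 semitones over a seventh = diminished.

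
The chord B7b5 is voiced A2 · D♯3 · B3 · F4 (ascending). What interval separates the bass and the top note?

minor thirteenth

The outer voices are A2 and F4.
From A to F: 20 semitones over a thirteenth = minor.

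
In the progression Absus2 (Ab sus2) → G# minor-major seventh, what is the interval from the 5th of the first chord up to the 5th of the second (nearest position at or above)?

The 5th of Absus2 (Ab sus2) is Eb; the 5th of G# minor-major seventh is D#.
Eb up to D# is 12 semitones, a half step wider than a major seventh, so the interval is augmented.

augmented seventh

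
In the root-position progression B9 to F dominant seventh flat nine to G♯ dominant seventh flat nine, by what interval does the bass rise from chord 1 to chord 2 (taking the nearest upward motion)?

The roots are B and F.
5 letter names make it a fifth; at 6 semitones (a half step narrower than perfect) the quality is diminished.

diminished fifth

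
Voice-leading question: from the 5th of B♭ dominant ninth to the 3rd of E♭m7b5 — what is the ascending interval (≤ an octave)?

The 5th of B♭ dominant ninth is F; the 3rd of E♭m7b5 is G♭.
From F to G♭: 1 semitone over a second = minor.

minor 2nd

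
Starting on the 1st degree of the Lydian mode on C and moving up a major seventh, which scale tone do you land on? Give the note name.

B

The scale is C D E F# G A B.
The 1st degree is C; a major seventh above that is B — scale degree 7.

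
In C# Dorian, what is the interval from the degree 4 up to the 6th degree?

Spelling C# Dorian: C# D# E F# G# A# B.
The degree 4 is F# and the 6th degree is A#.
F# up to A# spans 3 letter names and 4 semitones — a major third.

major third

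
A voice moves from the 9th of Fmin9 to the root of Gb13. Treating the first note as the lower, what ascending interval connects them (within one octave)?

diminished 8th

The 9th of Fmin9 is G; the root of Gb13 is Gb.
8 letter names make it an octave; at 11 semitones (a half step narrower than perfect) the quality is diminished.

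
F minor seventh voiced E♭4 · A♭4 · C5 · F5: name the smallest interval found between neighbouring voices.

Adjacent intervals: E♭4→A♭4 = perfect fourth; A♭4→C5 = major third; C5→F5 = perfect fourth.
The smallest is A♭4 to C5, a major third (4 semitones).

major third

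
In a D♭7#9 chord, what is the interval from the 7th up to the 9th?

augmented 3rd

D♭ dominant seventh sharp nine: D♭ F A♭ C♭ E.
7th = C♭; 9th = E.
From C♭ to E: 5 semitones over a third = augmented.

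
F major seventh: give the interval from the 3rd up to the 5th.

m3

Spelling the chord: F A C E.
The 3rd is A and the 5th is C.
3 letter names make it a third; at 3 semitones (a half step narrower than major) the quality is minor.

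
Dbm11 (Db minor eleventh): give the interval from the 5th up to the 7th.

minor 3rd

Dbm11: Db–Fb–Ab–Cb–Eb–Gb.
So we need the interval from Ab up to Cb.
3 letter names make it a third; at 3 semitones (a half step narrower than major) the quality is minor.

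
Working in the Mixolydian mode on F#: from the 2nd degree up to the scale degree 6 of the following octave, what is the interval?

P12

F# mixolydian: F# G# A# B C# D# E.
2nd degree = G#; 6th scale degree (up an octave) = D#.
Counting 12 letters and 19 half steps from G# gives a perfect twelfth.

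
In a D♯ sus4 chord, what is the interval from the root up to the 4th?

perfect 4th

Spelling the chord: D♯–G♯–A♯.
That puts D♯ below G♯.
D♯ up to G♯ spans 4 letter names and 5 semitones — a perfect fourth.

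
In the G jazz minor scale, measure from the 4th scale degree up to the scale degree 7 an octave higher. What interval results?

augmented 11th

The scale runs G A Bb C D E F#.
That puts C below F#.
From C to F#: 18 semitones over an eleventh = augmented.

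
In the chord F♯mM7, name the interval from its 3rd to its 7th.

The chord tones of F♯mM7 are F♯ A C♯ E♯.
The 3rd is A and the 7th is E♯.
From A to E♯: 8 semitones over a fifth = augmented.

augmented 5th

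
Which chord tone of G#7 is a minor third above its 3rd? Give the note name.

G# dominant seventh is spelled G#-B#-D#-F#.
The 3rd is B#. A minor third above B# is D#.
D# is the chord's 5th.

D#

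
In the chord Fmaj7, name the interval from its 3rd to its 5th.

minor third

FΔ7 (F major seventh): F-A-C-E.
That puts A below C.
A up to C is 3 semitones, a half step narrower than a major third, so the interval is minor.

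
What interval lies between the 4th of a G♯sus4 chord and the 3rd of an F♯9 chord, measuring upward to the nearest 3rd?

G♯sus4 has C♯ as its 4th, and F♯9 has A♯ as its 3rd.
From C♯ to A♯ is 9 semitones, exactly the major sixth.

major sixth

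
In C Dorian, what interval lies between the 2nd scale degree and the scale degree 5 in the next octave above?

The scale runs C D E♭ F G A B♭.
2nd scale degree = D; degree 5 (up an octave) = G.
D up to G spans 11 letter names and 17 semitones — a perfect eleventh.

perfect eleventh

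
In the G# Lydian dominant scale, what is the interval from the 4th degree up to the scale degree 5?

minor second

The scale runs G# A# B# C## D# E# F#.
That puts C## below D#.
2 letter names make it a second; at 1 semitone (a half step narrower than major) the quality is minor.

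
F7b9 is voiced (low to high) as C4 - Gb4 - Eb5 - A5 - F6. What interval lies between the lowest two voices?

Those voices are C4 and Gb4.
From C to Gb: 6 semitones over a fifth = diminished.

diminished fifth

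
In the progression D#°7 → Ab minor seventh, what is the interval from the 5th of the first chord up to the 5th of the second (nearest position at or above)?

The 5th of D#°7 is A; the 5th of Ab minor seventh is Eb.
5 letter names make it a fifth; at 6 semitones (a half step narrower than perfect) the quality is diminished.

diminished fifth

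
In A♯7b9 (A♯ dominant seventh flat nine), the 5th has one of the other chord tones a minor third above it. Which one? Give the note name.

G#

Spelling the chord: A♯–C𝄪–E♯–G♯–B.
The 5th is E♯. A minor third above E♯ is G♯.
G♯ is the chord's 7th.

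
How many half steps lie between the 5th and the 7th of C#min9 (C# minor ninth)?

The chord tones of C# minor ninth are C#, E, G#, B, D#.
G# to B is a minor third: 3 semitones.

3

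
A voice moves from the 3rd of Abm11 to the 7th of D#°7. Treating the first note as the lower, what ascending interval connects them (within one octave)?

augmented 1st

The 3rd of Abm11 is Cb; the 7th of D#°7 is C.
From Cb to C: 1 semitone over a unison = augmented.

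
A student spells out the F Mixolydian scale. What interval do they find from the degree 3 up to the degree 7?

diminished fifth

F mixolydian: F G A B♭ C D E♭.
So we need the interval from A up to E♭.
A up to E♭ is 6 semitones, a half step narrower than a perfect fifth, so the interval is diminished.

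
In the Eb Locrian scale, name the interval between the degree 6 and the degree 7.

The scale runs Eb Fb Gb Ab Bbb Cb Db.
The degree 6 is Cb and the 7th degree is Db.
Counting 2 letters and 2 half steps from Cb gives a major second.

M2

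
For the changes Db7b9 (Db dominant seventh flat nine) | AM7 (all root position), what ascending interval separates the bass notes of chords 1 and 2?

The roots are Db and A.
From Db to A: 8 semitones over a fifth = augmented.

augmented 5th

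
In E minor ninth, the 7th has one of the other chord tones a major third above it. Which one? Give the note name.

The chord tones of Em9 (E minor ninth) are E–G–B–D–F#.
The 7th is D. A major third above D is F#.
F# is the chord's 9th.

F#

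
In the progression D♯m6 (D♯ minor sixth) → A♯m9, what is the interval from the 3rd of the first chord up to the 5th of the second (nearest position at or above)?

The 3rd of D♯m6 (D♯ minor sixth) is F♯; the 5th of A♯m9 is E♯.
Counting 7 letters and 11 half steps from F♯ gives a major seventh.

major seventh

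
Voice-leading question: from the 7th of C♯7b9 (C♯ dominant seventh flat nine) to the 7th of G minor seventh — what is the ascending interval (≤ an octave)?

The 7th of C♯7b9 (C♯ dominant seventh flat nine) is B; the 7th of G minor seventh is F.
B up to F is 6 semitones, a half step narrower than a perfect fifth, so the interval is diminished.

diminished 5th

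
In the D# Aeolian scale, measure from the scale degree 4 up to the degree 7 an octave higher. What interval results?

perfect eleventh

D# natural minor: D# E# F# G# A# B C#.
The scale degree 4 is G# and the 7th degree (up an octave) is C#.
From G# to C# is 17 semitones, exactly the perfect eleventh.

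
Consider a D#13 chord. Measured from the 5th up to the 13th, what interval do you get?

major ninth

D# dominant thirteenth: D#-F##-A#-C#-E#-B#.
5th = A#; 13th = B#.
Counting 9 letters and 14 half steps from A# gives a major ninth.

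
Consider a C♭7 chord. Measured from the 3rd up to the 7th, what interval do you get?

d5

C♭7 is spelled C♭, E♭, G♭, B𝄫.
3rd = E♭; 7th = B𝄫.
5 letter names make it a fifth; at 6 semitones (a half step narrower than perfect) the quality is diminished.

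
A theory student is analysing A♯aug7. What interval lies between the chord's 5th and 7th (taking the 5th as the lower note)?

The chord tones of A♯aug7 are A♯-C𝄪-E𝄪-G♯.
So we need the interval from E𝄪 up to G♯.
From E𝄪 to G♯: 2 semitones over a third = diminished.

diminished 3rd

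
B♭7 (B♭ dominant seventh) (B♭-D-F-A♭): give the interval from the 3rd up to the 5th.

3rd = D; 5th = F.
3 letter names make it a third; at 3 semitones (a half step narrower than major) the quality is minor.

minor third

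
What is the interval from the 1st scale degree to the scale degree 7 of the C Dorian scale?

C dorian: C D E♭ F G A B♭.
The 1st scale degree is C and the 7th scale degree is B♭.
7 letter names make it a seventh; at 10 semitones (a half step narrower than major) the quality is minor.

m7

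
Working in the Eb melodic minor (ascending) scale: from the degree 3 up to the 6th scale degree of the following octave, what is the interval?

augmented 11th

Spelling the Eb melodic minor (ascending) scale: Eb F Gb Ab Bb C D.
That puts Gb below C.
Gb up to C is 18 semitones, a half step wider than a perfect eleventh, so the interval is augmented.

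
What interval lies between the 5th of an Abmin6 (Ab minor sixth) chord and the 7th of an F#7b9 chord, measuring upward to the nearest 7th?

Abmin6 (Ab minor sixth) has Eb as its 5th, and F#7b9 has E as its 7th.
Eb up to E is 1 semitone, a half step wider than a perfect unison, so the interval is augmented.

augmented unison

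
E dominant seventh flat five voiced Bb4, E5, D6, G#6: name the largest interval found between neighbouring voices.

Adjacent intervals: Bb4→E5 = augmented fourth; E5→D6 = minor seventh; D6→G#6 = augmented fourth.
The largest is E5 to D6, a minor seventh (10 semitones).

m7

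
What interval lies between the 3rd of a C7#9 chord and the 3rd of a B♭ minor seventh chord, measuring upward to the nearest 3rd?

d7

The 3rd of C7#9 is E; the 3rd of B♭ minor seventh is D♭.
E up to D♭ is 9 semitones, a whole step narrower than a major seventh, so the interval is diminished.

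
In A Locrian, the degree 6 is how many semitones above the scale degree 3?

5

The scale is A Bb C D Eb F G.
C up to F is a perfect fourth — 5 semitones.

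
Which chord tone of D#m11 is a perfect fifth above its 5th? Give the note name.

E#

D#m11 (D# minor eleventh) is spelled D# F# A# C# E# G#.
The 5th is A#. A perfect fifth above A# is E#.
E# is the chord's 9th.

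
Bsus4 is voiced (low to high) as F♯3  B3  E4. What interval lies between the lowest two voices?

Those voices are F♯3 and B3.
From F♯ to B is 5 semitones, exactly the perfect fourth.

perfect fourth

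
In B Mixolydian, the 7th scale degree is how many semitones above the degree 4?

5

The scale is B C# D# E F# G# A.
E up to A is a perfect fourth — 5 semitones.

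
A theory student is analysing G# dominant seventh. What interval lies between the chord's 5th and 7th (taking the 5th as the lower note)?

minor 3rd

The chord tones of G#7 are G#-B#-D#-F#.
5th = D#; 7th = F#.
From D# to F#: 3 semitones over a third = minor.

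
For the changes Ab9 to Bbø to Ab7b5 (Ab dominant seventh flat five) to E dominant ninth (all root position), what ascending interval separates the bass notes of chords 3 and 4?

The roots are Ab and E.
Ab up to E is 8 semitones, a half step wider than a perfect fifth, so the interval is augmented.

augmented fifth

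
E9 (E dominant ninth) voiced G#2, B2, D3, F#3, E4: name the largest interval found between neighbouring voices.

Adjacent intervals: G#2→B2 = minor third; B2→D3 = minor third; D3→F#3 = major third; F#3→E4 = minor seventh.
The largest is F#3 to E4, a minor seventh (10 semitones).

minor seventh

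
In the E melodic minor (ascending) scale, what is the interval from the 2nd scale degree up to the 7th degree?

E melodic minor: E F# G A B C# D#.
That puts F# below D#.
F# up to D# spans 6 letter names and 9 semitones — a major sixth.

major 6th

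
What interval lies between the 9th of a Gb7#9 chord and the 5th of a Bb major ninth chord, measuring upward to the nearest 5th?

The 9th of Gb7#9 is A; the 5th of Bb major ninth is F.
A up to F is 8 semitones, a half step narrower than a major sixth, so the interval is minor.

minor sixth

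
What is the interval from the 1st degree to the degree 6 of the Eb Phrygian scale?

minor 6th

The scale runs Eb Fb Gb Ab Bb Cb Db.
1st degree = Eb; 6th degree = Cb.
6 letter names make it a sixth; at 8 semitones (a half step narrower than major) the quality is minor.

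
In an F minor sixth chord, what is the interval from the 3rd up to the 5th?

M3

Spelling the chord: F-A♭-C-D.
3rd = A♭; 5th = C.
From A♭ to C is 4 semitones, exactly the major third.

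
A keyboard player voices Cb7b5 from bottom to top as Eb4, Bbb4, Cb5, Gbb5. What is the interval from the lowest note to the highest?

diminished tenth

The outer voices are Eb4 and Gbb5.
Eb up to Gbb is 14 semitones, a whole step narrower than a major tenth, so the interval is diminished.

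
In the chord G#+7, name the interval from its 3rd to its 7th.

diminished fifth

The chord tones of G#7#5 (G# augmented seventh) are G# B# D## F#.
3rd = B#; 7th = F#.
From B# to F#: 6 semitones over a fifth = diminished.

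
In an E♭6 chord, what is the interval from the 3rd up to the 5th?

m3

Spelling the chord: E♭-G-B♭-C.
3rd = G; 5th = B♭.
G up to B♭ is 3 semitones, a half step narrower than a major third, so the interval is minor.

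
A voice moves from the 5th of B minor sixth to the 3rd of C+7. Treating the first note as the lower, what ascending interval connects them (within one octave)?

minor 7th

B minor sixth has F♯ as its 5th, and C+7 has E as its 3rd.
F♯ up to E is 10 semitones, a half step narrower than a major seventh, so the interval is minor.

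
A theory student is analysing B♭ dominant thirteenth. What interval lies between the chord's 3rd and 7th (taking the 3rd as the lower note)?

The chord tones of B♭13 are B♭-D-F-A♭-C-G.
That puts D below A♭.
From D to A♭: 6 semitones over a fifth = diminished.
This 3–7 tritone is the characteristic tension at the heart of the dominant sound.

diminished fifth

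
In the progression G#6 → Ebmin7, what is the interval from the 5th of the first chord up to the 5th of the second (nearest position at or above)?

diminished sixth

G#6 has D# as its 5th, and Ebmin7 has Bb as its 5th.
6 letter names make it a sixth; at 7 semitones (a whole step narrower than major) the quality is diminished.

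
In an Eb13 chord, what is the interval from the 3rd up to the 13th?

P11

Spelling the chord: Eb–G–Bb–Db–F–C.
3rd = G; 13th = C.
G up to C spans 11 letter names and 17 semitones — a perfect eleventh.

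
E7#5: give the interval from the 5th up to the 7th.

diminished third

E augmented seventh is spelled E, G♯, B♯, D.
That puts B♯ below D.
B♯ up to D is 2 semitones, a whole step narrower than a major third, so the interval is diminished.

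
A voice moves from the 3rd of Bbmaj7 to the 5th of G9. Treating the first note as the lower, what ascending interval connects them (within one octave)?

Bbmaj7 has D as its 3rd, and G9 has D as its 5th.
D up to D spans 1 letter names and 0 semitones — a perfect unison.

perfect 1st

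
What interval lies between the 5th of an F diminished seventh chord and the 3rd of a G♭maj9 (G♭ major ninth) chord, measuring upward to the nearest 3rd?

major seventh

F diminished seventh has C♭ as its 5th, and G♭maj9 (G♭ major ninth) has B♭ as its 3rd.
From C♭ to B♭ is 11 semitones, exactly the major seventh.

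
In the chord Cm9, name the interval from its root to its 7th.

The chord tones of Cmin9 are C–E♭–G–B♭–D.
So we need the interval from C up to B♭.
From C to B♭: 10 semitones over a seventh = minor.

m7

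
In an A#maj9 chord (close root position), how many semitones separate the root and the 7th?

11

A#maj9: A# C## E# G## B#.
A# to G## is a major seventh: 11 semitones.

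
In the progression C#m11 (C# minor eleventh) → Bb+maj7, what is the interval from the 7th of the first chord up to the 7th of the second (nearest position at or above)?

The 7th of C#m11 (C# minor eleventh) is B; the 7th of Bb+maj7 is A.
From B to A: 10 semitones over a seventh = minor.

minor seventh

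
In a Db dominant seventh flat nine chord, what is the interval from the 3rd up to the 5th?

minor third

Spelling the chord: Db F Ab Cb Ebb.
3rd = F; 5th = Ab.
From F to Ab: 3 semitones over a third = minor.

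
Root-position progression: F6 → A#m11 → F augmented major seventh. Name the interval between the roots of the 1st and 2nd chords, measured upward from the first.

augmented third

The roots are F and A#.
3 letter names make it a third; at 5 semitones (a half step wider than major) the quality is augmented.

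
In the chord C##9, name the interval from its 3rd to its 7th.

diminished fifth

The chord tones of C## dominant ninth are C##, E##, G##, B#, D##.
So we need the interval from E## up to B#.
From E## to B#: 6 semitones over a fifth = diminished.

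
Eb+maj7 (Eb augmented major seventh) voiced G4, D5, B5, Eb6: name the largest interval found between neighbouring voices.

Adjacent intervals: G4→D5 = perfect fifth; D5→B5 = major sixth; B5→Eb6 = diminished fourth.
The largest is D5 to B5, a major sixth (9 semitones).

major sixth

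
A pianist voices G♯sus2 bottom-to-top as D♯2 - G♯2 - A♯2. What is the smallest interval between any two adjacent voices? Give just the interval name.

major 2nd

Adjacent intervals: D♯2→G♯2 = perfect fourth; G♯2→A♯2 = major second.
The smallest is G♯2 to A♯2, a major second (2 semitones).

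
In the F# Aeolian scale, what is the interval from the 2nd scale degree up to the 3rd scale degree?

m2

F# natural minor: F# G# A B C# D E.
The 2nd scale degree is G# and the 3rd degree is A.
2 letter names make it a second; at 1 semitone (a half step narrower than major) the quality is minor.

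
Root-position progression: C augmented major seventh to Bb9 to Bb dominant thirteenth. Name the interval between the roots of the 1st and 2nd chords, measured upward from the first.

minor seventh

The roots are C and Bb.
From C to Bb: 10 semitones over a seventh = minor.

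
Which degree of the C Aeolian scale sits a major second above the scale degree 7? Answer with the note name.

C

The scale is C D Eb F G Ab Bb.
The scale degree 7 is Bb; a major second above that is C — scale degree 1.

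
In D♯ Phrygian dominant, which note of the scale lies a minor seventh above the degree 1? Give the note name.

The scale is D♯ E F𝄪 G♯ A♯ B C♯.
The degree 1 is D♯; a minor seventh above that is C♯ — scale degree 7.

C#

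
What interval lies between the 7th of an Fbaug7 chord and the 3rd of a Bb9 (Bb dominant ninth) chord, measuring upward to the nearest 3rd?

The 7th of Fbaug7 is Ebb; the 3rd of Bb9 (Bb dominant ninth) is D.
From Ebb to D: 12 semitones over a seventh = augmented.

augmented 7th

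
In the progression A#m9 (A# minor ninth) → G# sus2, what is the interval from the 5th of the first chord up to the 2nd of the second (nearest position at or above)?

The 5th of A#m9 (A# minor ninth) is E#; the 2nd of G# sus2 is A#.
Counting 4 letters and 5 half steps from E# gives a perfect fourth.

perfect fourth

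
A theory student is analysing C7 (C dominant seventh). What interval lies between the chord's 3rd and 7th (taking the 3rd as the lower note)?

The chord tones of C dominant seventh are C E G Bb.
3rd = E; 7th = Bb.
From E to Bb: 6 semitones over a fifth = diminished.

diminished fifth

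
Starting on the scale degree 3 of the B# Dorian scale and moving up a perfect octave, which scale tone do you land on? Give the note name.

D#

The scale is B# C## D# E# F## G## A#.
The scale degree 3 is D#; a perfect octave above that is D# — scale degree 3.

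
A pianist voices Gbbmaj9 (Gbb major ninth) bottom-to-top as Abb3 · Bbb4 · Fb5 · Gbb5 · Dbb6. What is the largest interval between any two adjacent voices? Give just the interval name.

major ninth

Adjacent intervals: Abb3→Bbb4 = major ninth; Bbb4→Fb5 = perfect fifth; Fb5→Gbb5 = minor second; Gbb5→Dbb6 = perfect fifth.
The largest is Abb3 to Bbb4, a major ninth (14 semitones).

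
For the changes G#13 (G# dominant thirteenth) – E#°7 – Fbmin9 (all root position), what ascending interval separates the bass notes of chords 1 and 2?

major 6th

The roots are G# and E#.
Counting 6 letters and 9 half steps from G# gives a major sixth.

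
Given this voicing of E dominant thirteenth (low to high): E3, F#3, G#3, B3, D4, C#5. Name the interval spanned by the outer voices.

major thirteenth

The outer voices are E3 and C#5.
E up to C# spans 13 letter names and 21 semitones — a major thirteenth.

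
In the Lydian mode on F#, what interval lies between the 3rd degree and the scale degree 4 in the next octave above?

F# lydian: F# G# A# B# C# D# E#.
The 3rd degree is A# and the scale degree 4 (up an octave) is B#.
A# up to B# spans 9 letter names and 14 semitones — a major ninth.

major 9th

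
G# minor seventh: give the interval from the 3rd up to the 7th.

perfect fifth

G#m7 (G# minor seventh): G# B D# F#.
3rd = B; 7th = F#.
From B to F# is 7 semitones, exactly the perfect fifth.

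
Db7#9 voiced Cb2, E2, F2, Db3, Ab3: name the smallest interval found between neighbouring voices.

minor 2nd

Adjacent intervals: Cb2→E2 = augmented third; E2→F2 = minor second; F2→Db3 = minor sixth; Db3→Ab3 = perfect fifth.
The smallest is E2 to F2, a minor second (1 semitone).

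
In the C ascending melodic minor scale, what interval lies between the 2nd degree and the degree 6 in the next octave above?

perfect twelfth

Spelling the C ascending melodic minor scale: C D Eb F G A B.
The 2nd degree is D and the 6th scale degree (up an octave) is A.
D up to A spans 12 letter names and 19 semitones — a perfect twelfth.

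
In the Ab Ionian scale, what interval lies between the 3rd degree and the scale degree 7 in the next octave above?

perfect twelfth

The scale runs Ab Bb C Db Eb F G.
So we need the interval from C up to G.
C up to G spans 12 letter names and 19 semitones — a perfect twelfth.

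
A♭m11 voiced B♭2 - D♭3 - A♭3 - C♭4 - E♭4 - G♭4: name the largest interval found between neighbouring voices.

Adjacent intervals: B♭2→D♭3 = minor third; D♭3→A♭3 = perfect fifth; A♭3→C♭4 = minor third; C♭4→E♭4 = major third; E♭4→G♭4 = minor third.
The largest is D♭3 to A♭3, a perfect fifth (7 semitones).

perfect fifth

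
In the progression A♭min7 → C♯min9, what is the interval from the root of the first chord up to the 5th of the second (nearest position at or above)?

The root of A♭min7 is A♭; the 5th of C♯min9 is G♯.
From A♭ to G♯: 12 semitones over a seventh = augmented.

augmented seventh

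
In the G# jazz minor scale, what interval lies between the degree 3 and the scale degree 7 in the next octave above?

augmented 12th

Spelling the G# jazz minor scale: G# A# B C# D# E# F##.
So we need the interval from B up to F##.
12 letter names make it a twelfth; at 20 semitones (a half step wider than perfect) the quality is augmented.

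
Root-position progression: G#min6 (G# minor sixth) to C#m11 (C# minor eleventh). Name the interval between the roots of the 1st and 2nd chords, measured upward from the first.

perfect fourth

The roots are G# and C#.
Counting 4 letters and 5 half steps from G# gives a perfect fourth.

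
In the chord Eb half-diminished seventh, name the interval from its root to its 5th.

Ebø7 (Eb half-diminished seventh) is spelled Eb-Gb-Bbb-Db.
Root = Eb; 5th = Bbb.
Eb up to Bbb is 6 semitones, a half step narrower than a perfect fifth, so the interval is diminished.

diminished 5th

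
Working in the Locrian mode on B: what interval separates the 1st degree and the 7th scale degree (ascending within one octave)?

minor 7th

B locrian: B C D E F G A.
That puts B below A.
From B to A: 10 semitones over a seventh = minor.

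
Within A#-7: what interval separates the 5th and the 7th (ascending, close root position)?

The chord tones of A# minor seventh are A# C# E# G#.
5th = E#; 7th = G#.
E# up to G# is 3 semitones, a half step narrower than a major third, so the interval is minor.

minor 3rd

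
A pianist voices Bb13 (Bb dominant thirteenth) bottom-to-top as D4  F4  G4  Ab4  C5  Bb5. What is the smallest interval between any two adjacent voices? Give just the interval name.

minor second

Adjacent intervals: D4→F4 = minor third; F4→G4 = major second; G4→Ab4 = minor second; Ab4→C5 = major third; C5→Bb5 = minor seventh.
The smallest is G4 to Ab4, a minor second (1 semitone).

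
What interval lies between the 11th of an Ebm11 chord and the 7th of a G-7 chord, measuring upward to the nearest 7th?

Ebm11 has Ab as its 11th, and G-7 has F as its 7th.
From Ab to F is 9 semitones, exactly the major sixth.

major 6th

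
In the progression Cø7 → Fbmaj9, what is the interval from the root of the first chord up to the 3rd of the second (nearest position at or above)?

minor 6th

The root of Cø7 is C; the 3rd of Fbmaj9 is Ab.
C up to Ab is 8 semitones, a half step narrower than a major sixth, so the interval is minor.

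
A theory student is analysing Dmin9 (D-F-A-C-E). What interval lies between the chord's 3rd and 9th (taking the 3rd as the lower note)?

That puts F below E.
F up to E spans 7 letter names and 11 semitones — a major seventh.

major seventh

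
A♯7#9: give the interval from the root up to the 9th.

augmented ninth

A♯7#9 is spelled A♯-C𝄪-E♯-G♯-B𝄪.
So we need the interval from A♯ up to B𝄪.
A♯ up to B𝄪 is 15 semitones, a half step wider than a major ninth, so the interval is augmented.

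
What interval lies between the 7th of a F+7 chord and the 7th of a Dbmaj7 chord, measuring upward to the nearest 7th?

The 7th of F+7 is Eb; the 7th of Dbmaj7 is C.
Eb up to C spans 6 letter names and 9 semitones — a major sixth.

M6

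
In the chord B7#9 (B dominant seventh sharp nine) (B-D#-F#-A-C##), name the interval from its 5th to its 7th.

minor third

That puts F# below A.
3 letter names make it a third; at 3 semitones (a half step narrower than major) the quality is minor.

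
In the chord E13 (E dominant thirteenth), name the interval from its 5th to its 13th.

major ninth

E13 (E dominant thirteenth): E–G#–B–D–F#–C#.
5th = B; 13th = C#.
B up to C# spans 9 letter names and 14 semitones — a major ninth.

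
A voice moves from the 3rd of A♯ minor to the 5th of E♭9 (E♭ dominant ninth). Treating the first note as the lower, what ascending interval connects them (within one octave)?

The 3rd of A♯ minor is C♯; the 5th of E♭9 (E♭ dominant ninth) is B♭.
7 letter names make it a seventh; at 9 semitones (a whole step narrower than major) the quality is diminished.

diminished seventh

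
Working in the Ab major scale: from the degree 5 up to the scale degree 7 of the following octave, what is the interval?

Ab major: Ab Bb C Db Eb F G.
That puts Eb below G.
Counting 10 letters and 16 half steps from Eb gives a major tenth.

major tenth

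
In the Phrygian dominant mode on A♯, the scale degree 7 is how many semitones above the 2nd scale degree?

9

The scale is A♯ B C𝄪 D♯ E♯ F♯ G♯.
B up to G♯ is a major sixth — 9 semitones.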